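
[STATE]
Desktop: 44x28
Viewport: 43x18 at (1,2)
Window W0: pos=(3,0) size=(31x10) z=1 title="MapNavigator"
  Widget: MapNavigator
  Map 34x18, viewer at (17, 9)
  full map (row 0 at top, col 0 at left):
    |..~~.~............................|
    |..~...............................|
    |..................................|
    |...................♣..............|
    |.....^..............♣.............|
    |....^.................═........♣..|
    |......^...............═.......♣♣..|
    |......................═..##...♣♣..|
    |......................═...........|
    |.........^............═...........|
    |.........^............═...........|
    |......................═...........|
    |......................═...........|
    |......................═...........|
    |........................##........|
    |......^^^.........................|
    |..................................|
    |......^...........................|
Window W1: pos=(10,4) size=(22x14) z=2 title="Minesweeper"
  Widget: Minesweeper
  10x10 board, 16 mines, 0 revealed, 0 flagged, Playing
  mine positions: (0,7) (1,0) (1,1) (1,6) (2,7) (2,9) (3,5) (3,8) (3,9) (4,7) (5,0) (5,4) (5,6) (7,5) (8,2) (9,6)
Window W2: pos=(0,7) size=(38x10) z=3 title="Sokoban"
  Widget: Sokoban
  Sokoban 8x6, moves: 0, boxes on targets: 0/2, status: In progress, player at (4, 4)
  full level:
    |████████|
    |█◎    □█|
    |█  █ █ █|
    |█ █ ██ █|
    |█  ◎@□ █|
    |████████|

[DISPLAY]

  ┠─────────────────────────────┨          
  ┃...^...............═.......♣♣┃          
  ┃......┏━━━━━━━━━━━━━━━━━━━━┓♣┃          
  ┃......┃ Minesweeper        ┃.┃          
  ┃......┠────────────────────┨.┃          
━━━━━━━━━━━━━━━━━━━━━━━━━━━━━━━━━━━━┓      
 Sokoban                            ┃      
────────────────────────────────────┨      
████████                            ┃      
█◎    □█                            ┃      
█  █ █ █                            ┃      
█ █ ██ █                            ┃      
█  ◎@□ █                            ┃      
████████                            ┃      
━━━━━━━━━━━━━━━━━━━━━━━━━━━━━━━━━━━━┛      
         ┗━━━━━━━━━━━━━━━━━━━━┛            
                                           
                                           


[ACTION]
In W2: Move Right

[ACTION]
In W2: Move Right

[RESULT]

  ┠─────────────────────────────┨          
  ┃...^...............═.......♣♣┃          
  ┃......┏━━━━━━━━━━━━━━━━━━━━┓♣┃          
  ┃......┃ Minesweeper        ┃.┃          
  ┃......┠────────────────────┨.┃          
━━━━━━━━━━━━━━━━━━━━━━━━━━━━━━━━━━━━┓      
 Sokoban                            ┃      
────────────────────────────────────┨      
████████                            ┃      
█◎    □█                            ┃      
█  █ █ █                            ┃      
█ █ ██ █                            ┃      
█  ◎ @□█                            ┃      
████████                            ┃      
━━━━━━━━━━━━━━━━━━━━━━━━━━━━━━━━━━━━┛      
         ┗━━━━━━━━━━━━━━━━━━━━┛            
                                           
                                           


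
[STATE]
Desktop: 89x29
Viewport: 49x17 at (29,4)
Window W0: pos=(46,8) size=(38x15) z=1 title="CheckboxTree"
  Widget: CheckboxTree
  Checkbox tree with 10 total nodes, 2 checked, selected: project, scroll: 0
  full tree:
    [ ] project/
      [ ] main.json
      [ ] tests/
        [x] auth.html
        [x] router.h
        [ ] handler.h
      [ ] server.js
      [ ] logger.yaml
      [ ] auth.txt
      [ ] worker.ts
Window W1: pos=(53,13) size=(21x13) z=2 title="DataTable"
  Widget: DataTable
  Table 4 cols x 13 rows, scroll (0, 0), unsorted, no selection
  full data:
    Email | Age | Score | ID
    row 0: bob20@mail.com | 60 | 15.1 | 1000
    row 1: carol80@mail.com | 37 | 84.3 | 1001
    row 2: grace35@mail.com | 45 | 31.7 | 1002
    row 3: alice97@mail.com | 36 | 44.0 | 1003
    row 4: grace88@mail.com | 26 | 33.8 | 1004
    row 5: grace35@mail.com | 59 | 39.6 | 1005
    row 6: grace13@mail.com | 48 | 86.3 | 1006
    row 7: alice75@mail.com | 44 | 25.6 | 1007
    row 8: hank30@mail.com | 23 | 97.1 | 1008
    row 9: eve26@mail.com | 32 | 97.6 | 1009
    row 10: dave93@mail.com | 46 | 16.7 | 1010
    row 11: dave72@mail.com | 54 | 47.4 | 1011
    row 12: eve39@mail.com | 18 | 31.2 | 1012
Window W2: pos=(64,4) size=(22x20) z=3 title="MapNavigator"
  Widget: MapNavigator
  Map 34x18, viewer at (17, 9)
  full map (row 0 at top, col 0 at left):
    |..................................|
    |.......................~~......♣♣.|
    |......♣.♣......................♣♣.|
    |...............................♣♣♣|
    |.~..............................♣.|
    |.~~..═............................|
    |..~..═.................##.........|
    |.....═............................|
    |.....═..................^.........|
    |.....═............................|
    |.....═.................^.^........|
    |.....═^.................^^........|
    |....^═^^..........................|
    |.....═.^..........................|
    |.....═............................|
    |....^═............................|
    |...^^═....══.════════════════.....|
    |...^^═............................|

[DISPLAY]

                                   ┏━━━━━━━━━━━━━
                                   ┃ MapNavigator
                                   ┠─────────────
                                   ┃.............
                 ┏━━━━━━━━━━━━━━━━━┃.♣...........
                 ┃ CheckboxTree    ┃.............
                 ┠─────────────────┃.............
                 ┃>[-] project/    ┃.............
                 ┃   [ ] main.json ┃.............
                 ┃   [-]┏━━━━━━━━━━┃.............
                 ┃     [┃ DataTable┃.............
                 ┃     [┠──────────┃..........@..
                 ┃     [┃Email     ┃.............
                 ┃   [ ]┃──────────┃.............
                 ┃   [ ]┃bob20@mail┃^............
                 ┃   [ ]┃carol80@ma┃^............
                 ┃   [ ]┃grace35@ma┃.............


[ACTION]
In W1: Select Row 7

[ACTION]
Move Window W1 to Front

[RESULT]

                                   ┏━━━━━━━━━━━━━
                                   ┃ MapNavigator
                                   ┠─────────────
                                   ┃.............
                 ┏━━━━━━━━━━━━━━━━━┃.♣...........
                 ┃ CheckboxTree    ┃.............
                 ┠─────────────────┃.............
                 ┃>[-] project/    ┃.............
                 ┃   [ ] main.json ┃.............
                 ┃   [-]┏━━━━━━━━━━━━━━━━━━━┓....
                 ┃     [┃ DataTable         ┃....
                 ┃     [┠───────────────────┨.@..
                 ┃     [┃Email           │Ag┃....
                 ┃   [ ]┃────────────────┼──┃....
                 ┃   [ ]┃bob20@mail.com  │60┃....
                 ┃   [ ]┃carol80@mail.com│37┃....
                 ┃   [ ]┃grace35@mail.com│45┃....


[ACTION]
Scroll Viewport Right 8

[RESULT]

                           ┏━━━━━━━━━━━━━━━━━━━━┓
                           ┃ MapNavigator       ┃
                           ┠────────────────────┨
                           ┃................~~..┃
         ┏━━━━━━━━━━━━━━━━━┃.♣..................┃
         ┃ CheckboxTree    ┃....................┃
         ┠─────────────────┃....................┃
         ┃>[-] project/    ┃....................┃
         ┃   [ ] main.json ┃................##..┃
         ┃   [-]┏━━━━━━━━━━━━━━━━━━━┓...........┃
         ┃     [┃ DataTable         ┃........^..┃
         ┃     [┠───────────────────┨.@.........┃
         ┃     [┃Email           │Ag┃.......^.^.┃
         ┃   [ ]┃────────────────┼──┃........^^.┃
         ┃   [ ]┃bob20@mail.com  │60┃...........┃
         ┃   [ ]┃carol80@mail.com│37┃...........┃
         ┃   [ ]┃grace35@mail.com│45┃...........┃


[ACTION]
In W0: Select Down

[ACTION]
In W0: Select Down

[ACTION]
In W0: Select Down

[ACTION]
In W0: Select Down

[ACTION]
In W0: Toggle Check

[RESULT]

                           ┏━━━━━━━━━━━━━━━━━━━━┓
                           ┃ MapNavigator       ┃
                           ┠────────────────────┨
                           ┃................~~..┃
         ┏━━━━━━━━━━━━━━━━━┃.♣..................┃
         ┃ CheckboxTree    ┃....................┃
         ┠─────────────────┃....................┃
         ┃ [-] project/    ┃....................┃
         ┃   [ ] main.json ┃................##..┃
         ┃   [-]┏━━━━━━━━━━━━━━━━━━━┓...........┃
         ┃     [┃ DataTable         ┃........^..┃
         ┃>    [┠───────────────────┨.@.........┃
         ┃     [┃Email           │Ag┃.......^.^.┃
         ┃   [ ]┃────────────────┼──┃........^^.┃
         ┃   [ ]┃bob20@mail.com  │60┃...........┃
         ┃   [ ]┃carol80@mail.com│37┃...........┃
         ┃   [ ]┃grace35@mail.com│45┃...........┃


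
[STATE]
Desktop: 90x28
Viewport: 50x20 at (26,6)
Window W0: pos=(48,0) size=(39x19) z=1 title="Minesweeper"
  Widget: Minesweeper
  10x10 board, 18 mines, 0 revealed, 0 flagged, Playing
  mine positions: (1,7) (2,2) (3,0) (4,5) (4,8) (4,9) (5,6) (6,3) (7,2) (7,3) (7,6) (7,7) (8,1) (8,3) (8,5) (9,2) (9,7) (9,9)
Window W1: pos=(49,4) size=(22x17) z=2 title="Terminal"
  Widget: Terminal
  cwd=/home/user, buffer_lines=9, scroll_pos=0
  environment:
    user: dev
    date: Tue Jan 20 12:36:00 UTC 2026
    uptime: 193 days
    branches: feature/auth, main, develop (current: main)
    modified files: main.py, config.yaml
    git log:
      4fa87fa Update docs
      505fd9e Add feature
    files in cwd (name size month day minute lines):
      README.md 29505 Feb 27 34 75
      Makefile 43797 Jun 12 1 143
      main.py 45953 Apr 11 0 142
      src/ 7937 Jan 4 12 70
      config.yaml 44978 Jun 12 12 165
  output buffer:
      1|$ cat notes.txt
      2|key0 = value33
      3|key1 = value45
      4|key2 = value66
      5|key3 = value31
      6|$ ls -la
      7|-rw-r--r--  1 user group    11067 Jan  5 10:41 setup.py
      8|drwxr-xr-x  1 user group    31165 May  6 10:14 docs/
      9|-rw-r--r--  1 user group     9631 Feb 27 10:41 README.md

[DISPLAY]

                      ┃┠────────────────────┨     
                      ┃┃$ cat notes.txt     ┃     
                      ┃┃key0 = value33      ┃     
                      ┃┃key1 = value45      ┃     
                      ┃┃key2 = value66      ┃     
                      ┃┃key3 = value31      ┃     
                      ┃┃$ ls -la            ┃     
                      ┃┃-rw-r--r--  1 user g┃     
                      ┃┃drwxr-xr-x  1 user g┃     
                      ┃┃-rw-r--r--  1 user g┃     
                      ┃┃$ █                 ┃     
                      ┃┃                    ┃     
                      ┗┃                    ┃━━━━━
                       ┃                    ┃     
                       ┗━━━━━━━━━━━━━━━━━━━━┛     
                                                  
                                                  
                                                  
                                                  
                                                  


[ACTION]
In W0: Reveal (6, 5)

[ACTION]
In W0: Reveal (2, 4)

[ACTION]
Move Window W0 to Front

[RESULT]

                      ┃■■■1111■■■                 
                      ┃■■■■■■■■■■                 
                      ┃■■■■■■■■■■                 
                      ┃■■■■■2■■■■                 
                      ┃■■■■■■■■■■                 
                      ┃■■■■■■■■■■                 
                      ┃■■■■■■■■■■                 
                      ┃                           
                      ┃                           
                      ┃                           
                      ┃                           
                      ┃                           
                      ┗━━━━━━━━━━━━━━━━━━━━━━━━━━━
                       ┃                    ┃     
                       ┗━━━━━━━━━━━━━━━━━━━━┛     
                                                  
                                                  
                                                  
                                                  
                                                  


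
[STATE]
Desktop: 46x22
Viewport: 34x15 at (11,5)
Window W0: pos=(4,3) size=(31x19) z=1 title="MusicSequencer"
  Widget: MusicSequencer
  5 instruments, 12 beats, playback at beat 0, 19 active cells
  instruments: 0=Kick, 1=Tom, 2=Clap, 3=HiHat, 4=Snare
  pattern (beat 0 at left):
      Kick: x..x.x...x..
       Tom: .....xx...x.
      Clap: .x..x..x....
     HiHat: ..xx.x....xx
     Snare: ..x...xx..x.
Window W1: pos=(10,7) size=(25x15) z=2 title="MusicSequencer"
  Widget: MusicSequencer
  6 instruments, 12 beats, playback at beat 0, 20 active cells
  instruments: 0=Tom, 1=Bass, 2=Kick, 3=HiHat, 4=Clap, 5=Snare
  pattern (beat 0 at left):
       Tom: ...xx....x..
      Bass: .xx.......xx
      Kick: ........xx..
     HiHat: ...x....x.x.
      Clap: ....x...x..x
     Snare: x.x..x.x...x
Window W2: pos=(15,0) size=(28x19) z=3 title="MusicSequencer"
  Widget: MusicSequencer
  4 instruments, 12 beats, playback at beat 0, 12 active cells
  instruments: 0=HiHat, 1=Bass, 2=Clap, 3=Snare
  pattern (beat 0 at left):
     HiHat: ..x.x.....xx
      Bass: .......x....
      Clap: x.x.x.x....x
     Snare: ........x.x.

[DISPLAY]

────┃  Bass·······█····        ┃  
▼123┃  Clap█·█·█·█····█        ┃  
━━━━┃ Snare········█·█·        ┃  
 Mus┃                          ┃  
────┃                          ┃  
    ┃                          ┃  
   T┃                          ┃  
  Ba┃                          ┃  
  Ki┃                          ┃  
 HiH┃                          ┃  
  Cl┃                          ┃  
 Sna┃                          ┃  
    ┃                          ┃  
    ┗━━━━━━━━━━━━━━━━━━━━━━━━━━┛  
                       ┃          


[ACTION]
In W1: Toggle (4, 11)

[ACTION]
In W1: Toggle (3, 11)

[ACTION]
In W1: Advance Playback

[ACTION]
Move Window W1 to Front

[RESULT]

────┃  Bass·······█····        ┃  
▼123┃  Clap█·█·█·█····█        ┃  
━━━━━━━━━━━━━━━━━━━━━━━┓       ┃  
 MusicSequencer        ┃       ┃  
───────────────────────┨       ┃  
      0▼2345678901     ┃       ┃  
   Tom···██····█··     ┃       ┃  
  Bass·██·······██     ┃       ┃  
  Kick········██··     ┃       ┃  
 HiHat···█····█·██     ┃       ┃  
  Clap····█···█···     ┃       ┃  
 Snare█·█··█·█···█     ┃       ┃  
                       ┃       ┃  
                       ┃━━━━━━━┛  
                       ┃          


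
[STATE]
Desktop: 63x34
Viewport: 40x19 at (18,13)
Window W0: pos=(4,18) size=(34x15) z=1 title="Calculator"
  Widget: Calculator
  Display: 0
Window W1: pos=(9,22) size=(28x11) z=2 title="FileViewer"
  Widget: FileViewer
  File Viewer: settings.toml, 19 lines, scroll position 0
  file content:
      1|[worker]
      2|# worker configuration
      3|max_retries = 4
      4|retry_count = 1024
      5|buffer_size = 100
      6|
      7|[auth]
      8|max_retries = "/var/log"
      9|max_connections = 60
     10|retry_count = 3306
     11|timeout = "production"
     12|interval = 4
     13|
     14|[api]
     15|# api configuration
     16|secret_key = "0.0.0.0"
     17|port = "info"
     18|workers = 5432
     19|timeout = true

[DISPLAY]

                                        
                                        
                                        
                                        
                                        
━━━━━━━━━━━━━━━━━━━┓                    
                   ┃                    
───────────────────┨                    
                  0┃                    
━━━━━━━━━━━━━━━━━━┓┃                    
wer               ┃┃                    
──────────────────┨┃                    
                 ▲┃┃                    
 configuration   █┃┃                    
ies = 4          ░┃┃                    
unt = 1024       ░┃┃                    
ize = 100        ░┃┃                    
                 ░┃┃                    
                 ▼┃┃                    


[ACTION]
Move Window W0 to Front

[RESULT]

                                        
                                        
                                        
                                        
                                        
━━━━━━━━━━━━━━━━━━━┓                    
                   ┃                    
───────────────────┨                    
                  0┃                    
───┐               ┃                    
 ÷ │               ┃                    
───┤               ┃                    
 × │               ┃                    
───┤               ┃                    
 - │               ┃                    
───┤               ┃                    
 + │               ┃                    
───┤               ┃                    
 M+│               ┃                    


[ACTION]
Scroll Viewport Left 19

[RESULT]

                                        
                                        
                                        
                                        
                                        
    ┏━━━━━━━━━━━━━━━━━━━━━━━━━━━━━━━━┓  
    ┃ Calculator                     ┃  
    ┠────────────────────────────────┨  
    ┃                               0┃  
    ┃┌───┬───┬───┬───┐               ┃  
    ┃│ 7 │ 8 │ 9 │ ÷ │               ┃  
    ┃├───┼───┼───┼───┤               ┃  
    ┃│ 4 │ 5 │ 6 │ × │               ┃  
    ┃├───┼───┼───┼───┤               ┃  
    ┃│ 1 │ 2 │ 3 │ - │               ┃  
    ┃├───┼───┼───┼───┤               ┃  
    ┃│ 0 │ . │ = │ + │               ┃  
    ┃├───┼───┼───┼───┤               ┃  
    ┃│ C │ MC│ MR│ M+│               ┃  


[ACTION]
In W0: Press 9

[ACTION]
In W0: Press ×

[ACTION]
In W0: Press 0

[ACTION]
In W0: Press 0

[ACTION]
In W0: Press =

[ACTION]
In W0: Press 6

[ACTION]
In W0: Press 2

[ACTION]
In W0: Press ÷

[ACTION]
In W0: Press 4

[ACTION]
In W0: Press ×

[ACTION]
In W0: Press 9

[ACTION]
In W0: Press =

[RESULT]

                                        
                                        
                                        
                                        
                                        
    ┏━━━━━━━━━━━━━━━━━━━━━━━━━━━━━━━━┓  
    ┃ Calculator                     ┃  
    ┠────────────────────────────────┨  
    ┃                           139.5┃  
    ┃┌───┬───┬───┬───┐               ┃  
    ┃│ 7 │ 8 │ 9 │ ÷ │               ┃  
    ┃├───┼───┼───┼───┤               ┃  
    ┃│ 4 │ 5 │ 6 │ × │               ┃  
    ┃├───┼───┼───┼───┤               ┃  
    ┃│ 1 │ 2 │ 3 │ - │               ┃  
    ┃├───┼───┼───┼───┤               ┃  
    ┃│ 0 │ . │ = │ + │               ┃  
    ┃├───┼───┼───┼───┤               ┃  
    ┃│ C │ MC│ MR│ M+│               ┃  


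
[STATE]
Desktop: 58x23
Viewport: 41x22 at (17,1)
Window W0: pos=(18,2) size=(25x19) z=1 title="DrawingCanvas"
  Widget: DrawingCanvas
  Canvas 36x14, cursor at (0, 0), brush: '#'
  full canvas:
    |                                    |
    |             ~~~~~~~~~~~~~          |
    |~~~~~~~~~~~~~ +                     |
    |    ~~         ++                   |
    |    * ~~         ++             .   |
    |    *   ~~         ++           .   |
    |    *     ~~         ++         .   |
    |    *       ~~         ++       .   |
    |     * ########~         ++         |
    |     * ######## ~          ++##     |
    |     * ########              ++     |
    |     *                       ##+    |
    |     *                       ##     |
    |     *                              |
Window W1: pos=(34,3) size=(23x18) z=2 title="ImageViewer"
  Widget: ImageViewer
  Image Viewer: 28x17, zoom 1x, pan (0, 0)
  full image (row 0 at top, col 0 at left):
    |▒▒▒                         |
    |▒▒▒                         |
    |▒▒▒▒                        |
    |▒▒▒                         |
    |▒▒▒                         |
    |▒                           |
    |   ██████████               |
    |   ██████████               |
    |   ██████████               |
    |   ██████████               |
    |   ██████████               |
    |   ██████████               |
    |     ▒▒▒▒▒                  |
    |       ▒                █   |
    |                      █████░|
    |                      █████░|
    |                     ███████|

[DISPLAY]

                                         
 ┏━━━━━━━━━━━━━━━━━━━━━━━┓               
 ┃ DrawingCanvas ┏━━━━━━━━━━━━━━━━━━━━━┓ 
 ┠───────────────┃ ImageViewer         ┃ 
 ┃+              ┠─────────────────────┨ 
 ┃             ~~┃▒▒▒                  ┃ 
 ┃~~~~~~~~~~~~~ +┃▒▒▒                  ┃ 
 ┃    ~~         ┃▒▒▒▒                 ┃ 
 ┃    * ~~       ┃▒▒▒                  ┃ 
 ┃    *   ~~     ┃▒▒▒                  ┃ 
 ┃    *     ~~   ┃▒                    ┃ 
 ┃    *       ~~ ┃   ██████████        ┃ 
 ┃     * ########┃   ██████████        ┃ 
 ┃     * ########┃   ██████████        ┃ 
 ┃     * ########┃   ██████████        ┃ 
 ┃     *         ┃   ██████████        ┃ 
 ┃     *         ┃   ██████████        ┃ 
 ┃     *         ┃     ▒▒▒▒▒           ┃ 
 ┃               ┃       ▒             ┃ 
 ┗━━━━━━━━━━━━━━━┗━━━━━━━━━━━━━━━━━━━━━┛ 
                                         
                                         


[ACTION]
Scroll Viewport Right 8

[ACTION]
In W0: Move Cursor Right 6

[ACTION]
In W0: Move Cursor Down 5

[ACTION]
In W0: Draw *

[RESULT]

                                         
 ┏━━━━━━━━━━━━━━━━━━━━━━━┓               
 ┃ DrawingCanvas ┏━━━━━━━━━━━━━━━━━━━━━┓ 
 ┠───────────────┃ ImageViewer         ┃ 
 ┃               ┠─────────────────────┨ 
 ┃             ~~┃▒▒▒                  ┃ 
 ┃~~~~~~~~~~~~~ +┃▒▒▒                  ┃ 
 ┃    ~~         ┃▒▒▒▒                 ┃ 
 ┃    * ~~       ┃▒▒▒                  ┃ 
 ┃    * * ~~     ┃▒▒▒                  ┃ 
 ┃    *     ~~   ┃▒                    ┃ 
 ┃    *       ~~ ┃   ██████████        ┃ 
 ┃     * ########┃   ██████████        ┃ 
 ┃     * ########┃   ██████████        ┃ 
 ┃     * ########┃   ██████████        ┃ 
 ┃     *         ┃   ██████████        ┃ 
 ┃     *         ┃   ██████████        ┃ 
 ┃     *         ┃     ▒▒▒▒▒           ┃ 
 ┃               ┃       ▒             ┃ 
 ┗━━━━━━━━━━━━━━━┗━━━━━━━━━━━━━━━━━━━━━┛ 
                                         
                                         


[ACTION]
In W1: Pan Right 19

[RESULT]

                                         
 ┏━━━━━━━━━━━━━━━━━━━━━━━┓               
 ┃ DrawingCanvas ┏━━━━━━━━━━━━━━━━━━━━━┓ 
 ┠───────────────┃ ImageViewer         ┃ 
 ┃               ┠─────────────────────┨ 
 ┃             ~~┃                     ┃ 
 ┃~~~~~~~~~~~~~ +┃                     ┃ 
 ┃    ~~         ┃                     ┃ 
 ┃    * ~~       ┃                     ┃ 
 ┃    * * ~~     ┃                     ┃ 
 ┃    *     ~~   ┃                     ┃ 
 ┃    *       ~~ ┃                     ┃ 
 ┃     * ########┃                     ┃ 
 ┃     * ########┃                     ┃ 
 ┃     * ########┃                     ┃ 
 ┃     *         ┃                     ┃ 
 ┃     *         ┃                     ┃ 
 ┃     *         ┃                     ┃ 
 ┃               ┃     █               ┃ 
 ┗━━━━━━━━━━━━━━━┗━━━━━━━━━━━━━━━━━━━━━┛ 
                                         
                                         


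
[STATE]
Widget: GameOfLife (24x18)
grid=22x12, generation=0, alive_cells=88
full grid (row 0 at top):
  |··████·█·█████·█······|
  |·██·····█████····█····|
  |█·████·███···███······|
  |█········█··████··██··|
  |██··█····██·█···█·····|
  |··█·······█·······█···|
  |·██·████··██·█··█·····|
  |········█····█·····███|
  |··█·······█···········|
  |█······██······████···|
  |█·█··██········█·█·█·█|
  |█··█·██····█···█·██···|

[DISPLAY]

Gen: 0                  
··████·█·█████·█······  
·██·····█████····█····  
█·████·███···███······  
█········█··████··██··  
██··█····██·█···█·····  
··█·······█·······█···  
·██·████··██·█··█·····  
········█····█·····███  
··█·······█···········  
█······██······████···  
█·█··██········█·█·█·█  
█··█·██····█···█·██···  
                        
                        
                        
                        
                        


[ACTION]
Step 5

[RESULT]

Gen: 5                  
················█·····  
···█·············█····  
·····█····███···█·····  
·····█····█·█·█·█·██··  
·█········██···█··███·  
█·██················█·  
█·█·······█···········  
█·██·██····██·██······  
·██·····█···██··█···█·  
··██····█·····█·█··█·█  
···██████·····██···██·  
······················  
                        
                        
                        
                        
                        


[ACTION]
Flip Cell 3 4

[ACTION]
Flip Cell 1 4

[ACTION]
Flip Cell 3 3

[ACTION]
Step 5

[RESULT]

Gen: 10                 
···········██·███·····  
··········██·█·█████··  
····███··█···█·████·█·  
····███··████·······██  
··········██····█··███  
··················█·██  
············█··█··██··  
···██·······█······█··  
··█·█···········█···█·  
··█···████······█··█·█  
··████████·········██·  
···███████····██······  
                        
                        
                        
                        
                        


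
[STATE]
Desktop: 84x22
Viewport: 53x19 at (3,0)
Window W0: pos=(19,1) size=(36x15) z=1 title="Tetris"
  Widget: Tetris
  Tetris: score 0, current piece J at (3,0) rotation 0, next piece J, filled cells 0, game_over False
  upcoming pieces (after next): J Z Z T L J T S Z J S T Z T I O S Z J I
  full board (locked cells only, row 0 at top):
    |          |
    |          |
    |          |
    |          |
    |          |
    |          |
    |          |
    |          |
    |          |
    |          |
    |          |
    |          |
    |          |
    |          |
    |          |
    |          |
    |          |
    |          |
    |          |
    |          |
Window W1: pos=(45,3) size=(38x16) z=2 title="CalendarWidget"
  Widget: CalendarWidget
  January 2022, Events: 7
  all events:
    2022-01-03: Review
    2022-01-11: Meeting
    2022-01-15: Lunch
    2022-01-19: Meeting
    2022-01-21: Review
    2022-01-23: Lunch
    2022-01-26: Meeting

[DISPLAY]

                                                     
                ┏━━━━━━━━━━━━━━━━━━━━━━━━━━━━━━━━━━┓ 
                ┃ Tetris                           ┃ 
                ┠─────────────────────────┏━━━━━━━━━━
                ┃          │Next:         ┃ CalendarW
                ┃          │█             ┠──────────
                ┃          │███           ┃          
                ┃          │              ┃Mo Tu We T
                ┃          │              ┃          
                ┃          │              ┃ 3*  4  5 
                ┃          │Score:        ┃10 11* 12 
                ┃          │0             ┃17 18 19* 
                ┃          │              ┃24 25 26* 
                ┃          │              ┃31        
                ┃          │              ┃          
                ┗━━━━━━━━━━━━━━━━━━━━━━━━━┃          
                                          ┃          
                                          ┃          
                                          ┗━━━━━━━━━━


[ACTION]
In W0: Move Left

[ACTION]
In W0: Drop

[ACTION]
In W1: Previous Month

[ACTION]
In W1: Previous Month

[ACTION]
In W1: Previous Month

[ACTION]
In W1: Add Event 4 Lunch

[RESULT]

                                                     
                ┏━━━━━━━━━━━━━━━━━━━━━━━━━━━━━━━━━━┓ 
                ┃ Tetris                           ┃ 
                ┠─────────────────────────┏━━━━━━━━━━
                ┃          │Next:         ┃ CalendarW
                ┃          │█             ┠──────────
                ┃          │███           ┃          
                ┃          │              ┃Mo Tu We T
                ┃          │              ┃          
                ┃          │              ┃ 4*  5  6 
                ┃          │Score:        ┃11 12 13 1
                ┃          │0             ┃18 19 20 2
                ┃          │              ┃25 26 27 2
                ┃          │              ┃          
                ┃          │              ┃          
                ┗━━━━━━━━━━━━━━━━━━━━━━━━━┃          
                                          ┃          
                                          ┃          
                                          ┗━━━━━━━━━━


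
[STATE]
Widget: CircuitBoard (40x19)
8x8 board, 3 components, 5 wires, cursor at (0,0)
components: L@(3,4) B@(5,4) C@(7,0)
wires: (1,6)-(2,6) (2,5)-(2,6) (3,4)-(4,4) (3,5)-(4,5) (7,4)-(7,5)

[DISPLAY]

   0 1 2 3 4 5 6 7                      
0  [.]                                  
                                        
1                           ·           
                            │           
2                       · ─ ·           
                                        
3                   L   ·               
                    │   │               
4                   ·   ·               
                                        
5                   B                   
                                        
6                                       
                                        
7   C               · ─ ·               
Cursor: (0,0)                           
                                        
                                        


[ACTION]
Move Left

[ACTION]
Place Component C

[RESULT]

   0 1 2 3 4 5 6 7                      
0  [C]                                  
                                        
1                           ·           
                            │           
2                       · ─ ·           
                                        
3                   L   ·               
                    │   │               
4                   ·   ·               
                                        
5                   B                   
                                        
6                                       
                                        
7   C               · ─ ·               
Cursor: (0,0)                           
                                        
                                        


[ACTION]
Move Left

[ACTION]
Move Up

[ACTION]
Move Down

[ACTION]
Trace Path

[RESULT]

   0 1 2 3 4 5 6 7                      
0   C                                   
                                        
1  [.]                      ·           
                            │           
2                       · ─ ·           
                                        
3                   L   ·               
                    │   │               
4                   ·   ·               
                                        
5                   B                   
                                        
6                                       
                                        
7   C               · ─ ·               
Cursor: (1,0)  Trace: No connections    
                                        
                                        


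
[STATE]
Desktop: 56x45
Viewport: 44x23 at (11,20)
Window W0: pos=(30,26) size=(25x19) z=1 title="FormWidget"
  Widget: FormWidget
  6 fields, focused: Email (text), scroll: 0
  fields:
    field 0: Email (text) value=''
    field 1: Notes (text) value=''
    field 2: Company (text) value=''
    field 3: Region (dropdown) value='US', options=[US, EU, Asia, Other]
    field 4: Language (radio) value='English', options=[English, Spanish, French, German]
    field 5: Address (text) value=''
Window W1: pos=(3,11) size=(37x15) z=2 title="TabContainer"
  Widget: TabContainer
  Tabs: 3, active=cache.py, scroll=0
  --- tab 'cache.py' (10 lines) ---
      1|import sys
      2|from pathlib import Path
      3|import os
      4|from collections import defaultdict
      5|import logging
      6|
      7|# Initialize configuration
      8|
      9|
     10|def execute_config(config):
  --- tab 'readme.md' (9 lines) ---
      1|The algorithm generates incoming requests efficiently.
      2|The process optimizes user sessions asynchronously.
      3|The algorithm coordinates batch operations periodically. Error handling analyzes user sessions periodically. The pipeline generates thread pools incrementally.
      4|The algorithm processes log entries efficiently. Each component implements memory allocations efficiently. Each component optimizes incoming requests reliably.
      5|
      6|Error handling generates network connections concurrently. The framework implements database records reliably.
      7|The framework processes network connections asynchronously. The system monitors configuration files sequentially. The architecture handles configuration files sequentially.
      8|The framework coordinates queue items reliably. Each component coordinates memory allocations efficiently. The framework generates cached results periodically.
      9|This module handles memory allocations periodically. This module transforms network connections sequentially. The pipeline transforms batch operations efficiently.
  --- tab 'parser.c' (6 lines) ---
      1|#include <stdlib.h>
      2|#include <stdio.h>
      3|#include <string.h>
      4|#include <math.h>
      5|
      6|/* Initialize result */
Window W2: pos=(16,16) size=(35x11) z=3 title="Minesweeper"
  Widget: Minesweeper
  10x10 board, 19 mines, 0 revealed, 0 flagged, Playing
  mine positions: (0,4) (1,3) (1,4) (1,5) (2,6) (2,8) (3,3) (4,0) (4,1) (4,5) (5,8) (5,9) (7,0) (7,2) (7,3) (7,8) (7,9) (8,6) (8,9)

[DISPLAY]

loggi┃■■■■■■■■■■                       ┃    
     ┃■■■■■■■■■■                       ┃    
alize┃■■■■■■■■■■                       ┃    
     ┃■■■■■■■■■■                       ┃    
     ┃■■■■■■■■■■                       ┃    
━━━━━┃■■■■■■■■■■                       ┃    
     ┗━━━━━━━━━━━━━━━━━━━━━━━━━━━━━━━━━┛━━━┓
                   ┃ FormWidget            ┃
                   ┠───────────────────────┨
                   ┃> Email:      [       ]┃
                   ┃  Notes:      [       ]┃
                   ┃  Company:    [       ]┃
                   ┃  Region:     [US    ▼]┃
                   ┃  Language:   (●) Engli┃
                   ┃  Address:    [       ]┃
                   ┃                       ┃
                   ┃                       ┃
                   ┃                       ┃
                   ┃                       ┃
                   ┃                       ┃
                   ┃                       ┃
                   ┃                       ┃
                   ┃                       ┃


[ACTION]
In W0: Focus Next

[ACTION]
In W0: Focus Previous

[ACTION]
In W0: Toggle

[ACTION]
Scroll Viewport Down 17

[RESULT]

alize┃■■■■■■■■■■                       ┃    
     ┃■■■■■■■■■■                       ┃    
     ┃■■■■■■■■■■                       ┃    
━━━━━┃■■■■■■■■■■                       ┃    
     ┗━━━━━━━━━━━━━━━━━━━━━━━━━━━━━━━━━┛━━━┓
                   ┃ FormWidget            ┃
                   ┠───────────────────────┨
                   ┃> Email:      [       ]┃
                   ┃  Notes:      [       ]┃
                   ┃  Company:    [       ]┃
                   ┃  Region:     [US    ▼]┃
                   ┃  Language:   (●) Engli┃
                   ┃  Address:    [       ]┃
                   ┃                       ┃
                   ┃                       ┃
                   ┃                       ┃
                   ┃                       ┃
                   ┃                       ┃
                   ┃                       ┃
                   ┃                       ┃
                   ┃                       ┃
                   ┃                       ┃
                   ┗━━━━━━━━━━━━━━━━━━━━━━━┛


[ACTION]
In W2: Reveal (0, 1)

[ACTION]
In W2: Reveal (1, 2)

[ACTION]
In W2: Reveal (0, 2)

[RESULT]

alize┃222■■■■■■■                       ┃    
     ┃■■■■■■■■■■                       ┃    
     ┃■■■■■■■■■■                       ┃    
━━━━━┃■■■■■■■■■■                       ┃    
     ┗━━━━━━━━━━━━━━━━━━━━━━━━━━━━━━━━━┛━━━┓
                   ┃ FormWidget            ┃
                   ┠───────────────────────┨
                   ┃> Email:      [       ]┃
                   ┃  Notes:      [       ]┃
                   ┃  Company:    [       ]┃
                   ┃  Region:     [US    ▼]┃
                   ┃  Language:   (●) Engli┃
                   ┃  Address:    [       ]┃
                   ┃                       ┃
                   ┃                       ┃
                   ┃                       ┃
                   ┃                       ┃
                   ┃                       ┃
                   ┃                       ┃
                   ┃                       ┃
                   ┃                       ┃
                   ┃                       ┃
                   ┗━━━━━━━━━━━━━━━━━━━━━━━┛
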